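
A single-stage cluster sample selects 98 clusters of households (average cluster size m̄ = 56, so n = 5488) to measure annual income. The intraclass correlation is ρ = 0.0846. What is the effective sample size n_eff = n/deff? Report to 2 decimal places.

deff = 1 + (56 − 1)·0.0846 = 1 + 4.653 = 5.653.
n_eff = 5488 / 5.653 = 970.81.

970.81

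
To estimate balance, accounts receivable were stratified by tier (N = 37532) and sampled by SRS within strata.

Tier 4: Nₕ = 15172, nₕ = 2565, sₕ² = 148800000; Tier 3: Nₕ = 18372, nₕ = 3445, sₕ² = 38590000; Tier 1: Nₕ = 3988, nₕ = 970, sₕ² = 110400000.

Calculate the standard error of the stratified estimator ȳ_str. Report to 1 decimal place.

105.0

Var(ȳ_str) = Σₕ Wₕ²(1 − fₕ)sₕ²/nₕ with Wₕ = Nₕ/N, N = 37532.
Tier 4: Wₕ = 0.40424171; term = 0.40424171²·(1 − 0.16906143)·148800000/2565 = 7877.1068.
Tier 3: Wₕ = 0.48950229; term = 0.48950229²·(1 − 0.18751361)·38590000/3445 = 2180.7762.
Tier 1: Wₕ = 0.10625599; term = 0.10625599²·(1 − 0.24322969)·110400000/970 = 972.4523.
Sum = 11030.335.
SE = √(11030.335) = 105.0.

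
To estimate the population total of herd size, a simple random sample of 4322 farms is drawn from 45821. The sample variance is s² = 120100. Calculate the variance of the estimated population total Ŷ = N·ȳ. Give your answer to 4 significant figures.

Var(Ŷ) = N²·Var(ȳ) = N²·(1 − n/N)·s²/n.
f = 4322/45821 = 0.09432356; Var(ȳ) = 0.90567644·120100/4322 = 25.166992.
Var(Ŷ) = 45821² · 25.166992 = 5.2839711 × 10^10.

5.284 × 10^10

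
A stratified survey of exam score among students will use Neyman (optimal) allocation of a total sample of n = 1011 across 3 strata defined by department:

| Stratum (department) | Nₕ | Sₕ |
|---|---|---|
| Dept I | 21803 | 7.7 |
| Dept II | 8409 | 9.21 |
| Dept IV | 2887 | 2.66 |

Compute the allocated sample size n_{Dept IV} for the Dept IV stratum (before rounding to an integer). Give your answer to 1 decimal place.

Neyman allocation: nₕ = n·NₕSₕ / Σⱼ NⱼSⱼ.
Σ NⱼSⱼ = 21803·7.7 + 8409·9.21 + 2887·2.66 = 253009.41.
n_{Dept IV} = 1011·2887·2.66 / 253009.41 = 30.7.

30.7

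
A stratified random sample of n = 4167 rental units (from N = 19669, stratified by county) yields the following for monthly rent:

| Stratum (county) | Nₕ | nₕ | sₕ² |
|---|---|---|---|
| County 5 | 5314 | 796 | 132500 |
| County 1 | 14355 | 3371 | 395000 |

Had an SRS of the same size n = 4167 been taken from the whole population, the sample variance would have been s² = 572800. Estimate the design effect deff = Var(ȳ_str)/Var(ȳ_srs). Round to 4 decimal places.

Var(ȳ_str) = Σ Wₕ²(1−fₕ)sₕ²/nₕ with Wₕ = Nₕ/19669:
  County 5: (5314/19669)²·(1−796/5314)·132500/796 = 10.330136
  County 1: (14355/19669)²·(1−3371/14355)·395000/3371 = 47.757051
  → Var(ȳ_str) = 58.087187.
Var(ȳ_srs) = (1 − 4167/19669)·572800/4167 = 108.33903.
deff = 58.087187 / 108.33903 = 0.5362.

0.5362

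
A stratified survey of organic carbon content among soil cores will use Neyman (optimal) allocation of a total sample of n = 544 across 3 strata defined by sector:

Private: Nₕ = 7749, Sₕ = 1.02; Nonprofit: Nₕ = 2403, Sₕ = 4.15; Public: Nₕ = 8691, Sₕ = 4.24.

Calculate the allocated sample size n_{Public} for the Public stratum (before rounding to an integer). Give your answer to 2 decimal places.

Neyman allocation: nₕ = n·NₕSₕ / Σⱼ NⱼSⱼ.
Σ NⱼSⱼ = 7749·1.02 + 2403·4.15 + 8691·4.24 = 54726.27.
n_{Public} = 544·8691·4.24 / 54726.27 = 366.30.

366.30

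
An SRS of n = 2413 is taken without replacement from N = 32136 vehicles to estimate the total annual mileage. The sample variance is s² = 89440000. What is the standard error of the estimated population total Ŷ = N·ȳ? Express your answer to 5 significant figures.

5.9502 × 10^6

Var(Ŷ) = N²·Var(ȳ) = N²·(1 − n/N)·s²/n.
f = 2413/32136 = 0.07508713; Var(ȳ) = 0.92491287·89440000/2413 = 34282.722.
Var(Ŷ) = 32136² · 34282.722 = 3.5404538 × 10^13.
SE(Ŷ) = √(3.5404538 × 10^13) = 5.9502 × 10^6.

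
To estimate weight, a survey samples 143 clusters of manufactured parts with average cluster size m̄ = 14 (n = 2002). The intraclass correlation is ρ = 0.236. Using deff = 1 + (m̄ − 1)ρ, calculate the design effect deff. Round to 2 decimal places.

deff = 1 + (14 − 1)·0.236 = 1 + 3.068 = 4.068.

4.07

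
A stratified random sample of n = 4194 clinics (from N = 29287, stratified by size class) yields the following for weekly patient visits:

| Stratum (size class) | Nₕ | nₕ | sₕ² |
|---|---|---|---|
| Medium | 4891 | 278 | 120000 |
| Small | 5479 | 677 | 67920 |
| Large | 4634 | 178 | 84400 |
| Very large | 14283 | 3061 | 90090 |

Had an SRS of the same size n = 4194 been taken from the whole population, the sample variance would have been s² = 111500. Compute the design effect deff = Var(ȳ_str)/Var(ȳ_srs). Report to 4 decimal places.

Var(ȳ_str) = Σ Wₕ²(1−fₕ)sₕ²/nₕ with Wₕ = Nₕ/29287:
  Medium: (4891/29287)²·(1−278/4891)·120000/278 = 11.354494
  Small: (5479/29287)²·(1−677/5479)·67920/677 = 3.0773911
  Large: (4634/29287)²·(1−178/4634)·84400/178 = 11.414947
  Very large: (14283/29287)²·(1−3061/14283)·90090/3061 = 5.4998796
  → Var(ȳ_str) = 31.346712.
Var(ȳ_srs) = (1 − 4194/29287)·111500/4194 = 22.778449.
deff = 31.346712 / 22.778449 = 1.3762.

1.3762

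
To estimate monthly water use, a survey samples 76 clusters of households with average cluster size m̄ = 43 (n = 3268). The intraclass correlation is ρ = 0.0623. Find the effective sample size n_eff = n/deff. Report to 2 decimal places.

903.61

deff = 1 + (43 − 1)·0.0623 = 1 + 2.6166 = 3.6166.
n_eff = 3268 / 3.6166 = 903.61.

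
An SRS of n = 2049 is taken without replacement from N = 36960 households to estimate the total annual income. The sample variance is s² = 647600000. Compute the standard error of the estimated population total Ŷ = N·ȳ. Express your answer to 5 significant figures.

Var(Ŷ) = N²·Var(ȳ) = N²·(1 − n/N)·s²/n.
f = 2049/36960 = 0.05543831; Var(ȳ) = 0.94456169·647600000/2049 = 298534.97.
Var(Ŷ) = 36960² · 298534.97 = 4.0781119 × 10^14.
SE(Ŷ) = √(4.0781119 × 10^14) = 2.0194 × 10^7.

2.0194 × 10^7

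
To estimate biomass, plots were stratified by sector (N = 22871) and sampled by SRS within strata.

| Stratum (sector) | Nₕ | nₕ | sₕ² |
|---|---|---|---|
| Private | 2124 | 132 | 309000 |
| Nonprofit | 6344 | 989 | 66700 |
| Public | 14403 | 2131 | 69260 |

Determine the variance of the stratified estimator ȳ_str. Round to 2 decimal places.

34.30

Var(ȳ_str) = Σₕ Wₕ²(1 − fₕ)sₕ²/nₕ with Wₕ = Nₕ/N, N = 22871.
Private: Wₕ = 0.09286870; term = 0.09286870²·(1 − 0.06214689)·309000/132 = 18.934685.
Nonprofit: Wₕ = 0.27738184; term = 0.27738184²·(1 − 0.15589533)·66700/989 = 4.3800784.
Public: Wₕ = 0.62974946; term = 0.62974946²·(1 − 0.14795529)·69260/2131 = 10.982394.
Sum = 34.297157.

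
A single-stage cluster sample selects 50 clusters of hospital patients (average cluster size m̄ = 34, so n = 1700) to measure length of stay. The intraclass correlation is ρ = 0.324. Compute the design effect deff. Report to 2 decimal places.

deff = 1 + (34 − 1)·0.324 = 1 + 10.692 = 11.692.

11.69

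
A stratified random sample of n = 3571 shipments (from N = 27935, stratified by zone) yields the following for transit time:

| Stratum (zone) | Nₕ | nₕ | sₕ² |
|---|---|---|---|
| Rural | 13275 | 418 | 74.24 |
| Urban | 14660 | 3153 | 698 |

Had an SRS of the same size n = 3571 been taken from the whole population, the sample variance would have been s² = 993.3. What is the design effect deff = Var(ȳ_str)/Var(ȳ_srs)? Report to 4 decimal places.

Var(ȳ_str) = Σ Wₕ²(1−fₕ)sₕ²/nₕ with Wₕ = Nₕ/27935:
  Rural: (13275/27935)²·(1−418/13275)·74.24/418 = 0.038845302
  Urban: (14660/27935)²·(1−3153/14660)·698/3153 = 0.047855316
  → Var(ȳ_str) = 0.086700618.
Var(ȳ_srs) = (1 − 3571/27935)·993.3/3571 = 0.24259983.
deff = 0.086700618 / 0.24259983 = 0.3574.

0.3574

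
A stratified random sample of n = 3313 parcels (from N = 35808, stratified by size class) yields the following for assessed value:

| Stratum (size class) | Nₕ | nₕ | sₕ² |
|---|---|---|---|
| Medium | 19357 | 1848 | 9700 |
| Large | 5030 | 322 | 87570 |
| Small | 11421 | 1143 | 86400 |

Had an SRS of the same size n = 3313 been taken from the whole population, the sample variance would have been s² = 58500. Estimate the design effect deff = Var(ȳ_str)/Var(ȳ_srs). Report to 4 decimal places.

Var(ȳ_str) = Σ Wₕ²(1−fₕ)sₕ²/nₕ with Wₕ = Nₕ/35808:
  Medium: (19357/35808)²·(1−1848/19357)·9700/1848 = 1.3874234
  Large: (5030/35808)²·(1−322/5030)·87570/322 = 5.0227757
  Small: (11421/35808)²·(1−1143/11421)·86400/1143 = 6.9202236
  → Var(ȳ_str) = 13.330423.
Var(ȳ_srs) = (1 − 3313/35808)·58500/3313 = 16.023999.
deff = 13.330423 / 16.023999 = 0.8319.

0.8319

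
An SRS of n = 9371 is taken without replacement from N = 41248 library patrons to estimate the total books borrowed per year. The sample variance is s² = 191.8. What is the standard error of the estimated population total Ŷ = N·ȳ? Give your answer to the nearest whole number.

5188

Var(Ŷ) = N²·Var(ȳ) = N²·(1 − n/N)·s²/n.
f = 9371/41248 = 0.22718677; Var(ȳ) = 0.77281323·191.8/9371 = 0.015817477.
Var(Ŷ) = 41248² · 0.015817477 = 2.6911816 × 10^7.
SE(Ŷ) = √(2.6911816 × 10^7) = 5188.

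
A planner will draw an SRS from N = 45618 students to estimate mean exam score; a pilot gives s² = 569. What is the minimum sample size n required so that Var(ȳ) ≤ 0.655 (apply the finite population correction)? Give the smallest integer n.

853

Without fpc, n₀ = s²/D = 569/0.655 = 868.7023.
With fpc, (1 − n/N)·s²/n ≤ D requires n ≥ n₀/(1 + n₀/N) = 868.7023/(1 + 868.7023/45618) = 852.4688.
Rounding up, n = 853.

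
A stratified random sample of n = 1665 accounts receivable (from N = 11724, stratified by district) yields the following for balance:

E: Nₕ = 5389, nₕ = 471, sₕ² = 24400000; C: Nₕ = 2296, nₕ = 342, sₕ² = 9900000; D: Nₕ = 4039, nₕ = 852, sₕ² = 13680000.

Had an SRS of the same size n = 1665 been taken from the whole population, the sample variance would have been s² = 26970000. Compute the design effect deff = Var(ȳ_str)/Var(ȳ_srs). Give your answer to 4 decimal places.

0.8949

Var(ȳ_str) = Σ Wₕ²(1−fₕ)sₕ²/nₕ with Wₕ = Nₕ/11724:
  E: (5389/11724)²·(1−471/5389)·24400000/471 = 9988.8159
  C: (2296/11724)²·(1−342/2296)·9900000/342 = 944.83052
  D: (4039/11724)²·(1−852/4039)·13680000/852 = 1503.664
  → Var(ȳ_str) = 12437.31.
Var(ȳ_srs) = (1 − 1665/11724)·26970000/1665 = 13897.789.
deff = 12437.31 / 13897.789 = 0.8949.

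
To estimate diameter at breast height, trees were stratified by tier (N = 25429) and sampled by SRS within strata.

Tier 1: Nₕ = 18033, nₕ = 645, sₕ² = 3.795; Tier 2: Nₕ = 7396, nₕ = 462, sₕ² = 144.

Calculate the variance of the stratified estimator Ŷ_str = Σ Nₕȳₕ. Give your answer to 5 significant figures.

1.7829 × 10^7

Var(Ŷ_str) = Σₕ Nₕ²(1 − fₕ)sₕ²/nₕ.
Tier 1: 18033²·(1 − 645/18033)·3.795/645 = 1.8448866 × 10^6.
Tier 2: 7396²·(1 − 462/7396)·144/462 = 1.5984581 × 10^7.
Sum = 1.7829468 × 10^7.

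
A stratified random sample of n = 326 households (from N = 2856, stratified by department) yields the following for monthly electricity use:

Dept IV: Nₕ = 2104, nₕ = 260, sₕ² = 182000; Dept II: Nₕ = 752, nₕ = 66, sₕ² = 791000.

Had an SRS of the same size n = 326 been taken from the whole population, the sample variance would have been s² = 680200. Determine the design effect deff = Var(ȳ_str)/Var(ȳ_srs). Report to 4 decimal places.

0.5902

Var(ȳ_str) = Σ Wₕ²(1−fₕ)sₕ²/nₕ with Wₕ = Nₕ/2856:
  Dept IV: (2104/2856)²·(1−260/2104)·182000/260 = 332.9571
  Dept II: (752/2856)²·(1−66/752)·791000/66 = 757.98061
  → Var(ȳ_str) = 1090.9377.
Var(ȳ_srs) = (1 − 326/2856)·680200/326 = 1848.3378.
deff = 1090.9377 / 1848.3378 = 0.5902.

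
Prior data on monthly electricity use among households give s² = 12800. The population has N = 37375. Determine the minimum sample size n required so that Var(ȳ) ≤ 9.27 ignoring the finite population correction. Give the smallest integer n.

1381

Without fpc, n₀ = s²/D = 12800/9.27 = 1380.7983.
Rounding up, n = 1381.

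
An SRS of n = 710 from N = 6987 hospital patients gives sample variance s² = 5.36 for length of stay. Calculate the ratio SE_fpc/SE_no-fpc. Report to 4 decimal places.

0.9478

f = n/N = 710/6987 = 0.10161729.
SE_no-fpc = √(s²/n) = 0.086886684; SE_fpc = √((1−f)s²/n) = 0.082353851.
Ratio = √(1−f) = 0.94783053.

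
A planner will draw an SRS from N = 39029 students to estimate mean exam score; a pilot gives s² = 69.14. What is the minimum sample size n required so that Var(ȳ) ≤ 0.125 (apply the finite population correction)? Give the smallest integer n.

546

Without fpc, n₀ = s²/D = 69.14/0.125 = 553.1200.
With fpc, (1 − n/N)·s²/n ≤ D requires n ≥ n₀/(1 + n₀/N) = 553.1200/(1 + 553.1200/39029) = 545.3907.
Rounding up, n = 546.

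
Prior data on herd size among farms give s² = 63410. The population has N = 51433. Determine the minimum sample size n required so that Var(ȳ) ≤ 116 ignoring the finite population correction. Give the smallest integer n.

Without fpc, n₀ = s²/D = 63410/116 = 546.6379.
Rounding up, n = 547.

547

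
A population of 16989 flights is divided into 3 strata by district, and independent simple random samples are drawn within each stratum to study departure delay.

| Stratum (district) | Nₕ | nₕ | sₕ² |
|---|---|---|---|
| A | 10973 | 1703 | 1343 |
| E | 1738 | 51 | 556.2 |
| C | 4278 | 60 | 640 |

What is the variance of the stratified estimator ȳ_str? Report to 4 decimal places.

Var(ȳ_str) = Σₕ Wₕ²(1 − fₕ)sₕ²/nₕ with Wₕ = Nₕ/N, N = 16989.
A: Wₕ = 0.64588852; term = 0.64588852²·(1 − 0.15519913)·1343/1703 = 0.27792707.
E: Wₕ = 0.10230149; term = 0.10230149²·(1 − 0.02934407)·556.2/51 = 0.11078731.
C: Wₕ = 0.25180999; term = 0.25180999²·(1 − 0.01402525)·640/60 = 0.66686887.
Sum = 1.0555833.

1.0556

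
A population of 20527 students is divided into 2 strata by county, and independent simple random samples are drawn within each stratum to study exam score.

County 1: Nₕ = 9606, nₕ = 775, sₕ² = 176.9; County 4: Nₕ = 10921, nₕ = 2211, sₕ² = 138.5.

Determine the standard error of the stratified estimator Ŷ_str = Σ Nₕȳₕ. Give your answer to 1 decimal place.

5032.1

Var(Ŷ_str) = Σₕ Nₕ²(1 − fₕ)sₕ²/nₕ.
County 1: 9606²·(1 − 775/9606)·176.9/775 = 1.9363265 × 10^7.
County 4: 10921²·(1 − 2211/10921)·138.5/2211 = 5.9585638 × 10^6.
Sum = 2.5321829 × 10^7.
SE = √(2.5321829 × 10^7) = 5032.1.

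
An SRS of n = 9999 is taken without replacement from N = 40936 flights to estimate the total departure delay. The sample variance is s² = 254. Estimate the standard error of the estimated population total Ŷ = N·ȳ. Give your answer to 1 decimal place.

5671.9

Var(Ŷ) = N²·Var(ȳ) = N²·(1 − n/N)·s²/n.
f = 9999/40936 = 0.24425933; Var(ȳ) = 0.75574067·254/9999 = 0.019197733.
Var(Ŷ) = 40936² · 0.019197733 = 3.2170718 × 10^7.
SE(Ŷ) = √(3.2170718 × 10^7) = 5671.9.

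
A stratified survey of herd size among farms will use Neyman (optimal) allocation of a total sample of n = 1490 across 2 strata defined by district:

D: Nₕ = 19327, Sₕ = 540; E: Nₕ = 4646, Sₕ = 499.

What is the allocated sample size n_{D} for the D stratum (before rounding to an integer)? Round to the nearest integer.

Neyman allocation: nₕ = n·NₕSₕ / Σⱼ NⱼSⱼ.
Σ NⱼSⱼ = 19327·540 + 4646·499 = 1.2754934 × 10^7.
n_{D} = 1490·19327·540 / (1.2754934 × 10^7) = 1219.

1219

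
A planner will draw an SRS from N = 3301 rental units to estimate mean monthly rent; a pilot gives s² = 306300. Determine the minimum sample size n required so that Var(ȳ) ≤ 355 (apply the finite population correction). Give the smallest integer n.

685

Without fpc, n₀ = s²/D = 306300/355 = 862.8169.
With fpc, (1 − n/N)·s²/n ≤ D requires n ≥ n₀/(1 + n₀/N) = 862.8169/(1 + 862.8169/3301) = 684.0259.
Rounding up, n = 685.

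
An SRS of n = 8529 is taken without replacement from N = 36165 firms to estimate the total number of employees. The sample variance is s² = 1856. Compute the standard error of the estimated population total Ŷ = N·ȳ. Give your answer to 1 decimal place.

Var(Ŷ) = N²·Var(ȳ) = N²·(1 − n/N)·s²/n.
f = 8529/36165 = 0.23583575; Var(ȳ) = 0.76416425·1856/8529 = 0.16629017.
Var(Ŷ) = 36165² · 0.16629017 = 2.1749211 × 10^8.
SE(Ŷ) = √(2.1749211 × 10^8) = 14747.6.

14747.6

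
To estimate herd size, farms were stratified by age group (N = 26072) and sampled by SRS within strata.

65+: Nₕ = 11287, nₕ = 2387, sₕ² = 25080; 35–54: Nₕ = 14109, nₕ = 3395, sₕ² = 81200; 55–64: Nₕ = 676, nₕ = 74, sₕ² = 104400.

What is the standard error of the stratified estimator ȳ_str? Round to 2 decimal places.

Var(ȳ_str) = Σₕ Wₕ²(1 − fₕ)sₕ²/nₕ with Wₕ = Nₕ/N, N = 26072.
65+: Wₕ = 0.43291654; term = 0.43291654²·(1 − 0.21148224)·25080/2387 = 1.5527264.
35–54: Wₕ = 0.54115526; term = 0.54115526²·(1 − 0.24062655)·81200/3395 = 5.3188217.
55–64: Wₕ = 0.02592820; term = 0.02592820²·(1 − 0.10946746)·104400/74 = 0.84462372.
Sum = 7.7161718.
SE = √(7.7161718) = 2.78.

2.78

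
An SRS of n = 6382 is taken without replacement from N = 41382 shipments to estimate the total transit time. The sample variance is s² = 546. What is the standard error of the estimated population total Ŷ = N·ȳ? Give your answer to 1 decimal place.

Var(Ŷ) = N²·Var(ȳ) = N²·(1 − n/N)·s²/n.
f = 6382/41382 = 0.15422164; Var(ȳ) = 0.84577836·546/6382 = 0.072358976.
Var(Ŷ) = 41382² · 0.072358976 = 1.2391257 × 10^8.
SE(Ŷ) = √(1.2391257 × 10^8) = 11131.6.

11131.6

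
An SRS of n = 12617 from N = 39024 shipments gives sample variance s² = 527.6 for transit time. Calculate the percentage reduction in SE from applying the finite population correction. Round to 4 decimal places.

f = n/N = 12617/39024 = 0.32331386.
SE_no-fpc = √(s²/n) = 0.20449107; SE_fpc = √((1−f)s²/n) = 0.16821626.
Ratio = √(1−f) = 0.82260935. Reduction = 100·(1 − 0.82260935) = 17.7391%.

17.7391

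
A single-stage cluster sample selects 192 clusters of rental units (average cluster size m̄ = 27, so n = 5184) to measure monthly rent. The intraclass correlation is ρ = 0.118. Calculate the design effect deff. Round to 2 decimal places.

4.07

deff = 1 + (27 − 1)·0.118 = 1 + 3.068 = 4.068.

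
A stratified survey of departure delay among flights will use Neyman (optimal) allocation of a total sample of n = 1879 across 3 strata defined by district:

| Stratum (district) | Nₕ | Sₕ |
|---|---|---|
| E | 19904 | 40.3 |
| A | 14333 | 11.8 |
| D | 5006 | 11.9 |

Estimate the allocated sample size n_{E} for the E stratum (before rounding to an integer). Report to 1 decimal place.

1462.1

Neyman allocation: nₕ = n·NₕSₕ / Σⱼ NⱼSⱼ.
Σ NⱼSⱼ = 19904·40.3 + 14333·11.8 + 5006·11.9 = 1.030832 × 10^6.
n_{E} = 1879·19904·40.3 / (1.030832 × 10^6) = 1462.1.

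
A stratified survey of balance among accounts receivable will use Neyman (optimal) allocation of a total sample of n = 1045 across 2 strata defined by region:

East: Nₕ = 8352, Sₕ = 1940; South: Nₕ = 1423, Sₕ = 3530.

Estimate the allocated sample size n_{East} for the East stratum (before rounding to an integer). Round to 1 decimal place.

Neyman allocation: nₕ = n·NₕSₕ / Σⱼ NⱼSⱼ.
Σ NⱼSⱼ = 8352·1940 + 1423·3530 = 2.122607 × 10^7.
n_{East} = 1045·8352·1940 / (2.122607 × 10^7) = 797.7.

797.7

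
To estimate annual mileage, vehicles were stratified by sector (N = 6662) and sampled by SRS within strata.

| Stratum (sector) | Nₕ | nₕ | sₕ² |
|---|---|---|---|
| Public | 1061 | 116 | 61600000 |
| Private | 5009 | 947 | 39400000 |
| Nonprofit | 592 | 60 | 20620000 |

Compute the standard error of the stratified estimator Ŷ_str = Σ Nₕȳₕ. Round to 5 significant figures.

Var(Ŷ_str) = Σₕ Nₕ²(1 − fₕ)sₕ²/nₕ.
Public: 1061²·(1 − 116/1061)·61600000/116 = 5.3243907 × 10^11.
Private: 5009²·(1 − 947/5009)·39400000/947 = 8.4651994 × 10^11.
Nonprofit: 592²·(1 − 60/592)·20620000/60 = 1.0823575 × 10^11.
Sum = 1.4871948 × 10^12.
SE = √(1.4871948 × 10^12) = 1.2195 × 10^6.

1.2195 × 10^6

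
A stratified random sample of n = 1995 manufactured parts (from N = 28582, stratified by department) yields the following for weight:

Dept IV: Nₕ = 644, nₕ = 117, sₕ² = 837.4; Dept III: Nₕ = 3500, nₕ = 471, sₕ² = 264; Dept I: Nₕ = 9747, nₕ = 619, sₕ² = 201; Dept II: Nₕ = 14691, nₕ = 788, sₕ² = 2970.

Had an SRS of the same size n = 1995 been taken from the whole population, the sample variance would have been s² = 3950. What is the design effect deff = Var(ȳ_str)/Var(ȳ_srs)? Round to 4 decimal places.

0.5364

Var(ȳ_str) = Σ Wₕ²(1−fₕ)sₕ²/nₕ with Wₕ = Nₕ/28582:
  Dept IV: (644/28582)²·(1−117/644)·837.4/117 = 0.0029734343
  Dept III: (3500/28582)²·(1−471/3500)·264/471 = 0.0072738628
  Dept I: (9747/28582)²·(1−619/9747)·201/619 = 0.035364439
  Dept II: (14691/28582)²·(1−788/14691)·2970/788 = 0.94233405
  → Var(ȳ_str) = 0.98794579.
Var(ȳ_srs) = (1 − 1995/28582)·3950/1995 = 1.841751.
deff = 0.98794579 / 1.841751 = 0.5364.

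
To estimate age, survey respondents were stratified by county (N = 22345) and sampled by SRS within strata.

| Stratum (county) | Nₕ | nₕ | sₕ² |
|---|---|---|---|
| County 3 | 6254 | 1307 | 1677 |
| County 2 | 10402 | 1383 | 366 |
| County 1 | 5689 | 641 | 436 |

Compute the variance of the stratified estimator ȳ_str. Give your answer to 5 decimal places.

Var(ȳ_str) = Σₕ Wₕ²(1 − fₕ)sₕ²/nₕ with Wₕ = Nₕ/N, N = 22345.
County 3: Wₕ = 0.27988364; term = 0.27988364²·(1 − 0.20898625)·1677/1307 = 0.079505385.
County 2: Wₕ = 0.46551801; term = 0.46551801²·(1 − 0.13295520)·366/1383 = 0.049724843.
County 1: Wₕ = 0.25459834; term = 0.25459834²·(1 − 0.11267358)·436/641 = 0.039122178.
Sum = 0.16835241.

0.16835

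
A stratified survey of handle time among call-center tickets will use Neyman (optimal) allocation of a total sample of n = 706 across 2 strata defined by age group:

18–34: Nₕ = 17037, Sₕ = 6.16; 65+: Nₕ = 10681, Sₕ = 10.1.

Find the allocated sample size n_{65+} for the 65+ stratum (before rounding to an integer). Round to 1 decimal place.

Neyman allocation: nₕ = n·NₕSₕ / Σⱼ NⱼSⱼ.
Σ NⱼSⱼ = 17037·6.16 + 10681·10.1 = 212826.02.
n_{65+} = 706·10681·10.1 / 212826.02 = 357.9.

357.9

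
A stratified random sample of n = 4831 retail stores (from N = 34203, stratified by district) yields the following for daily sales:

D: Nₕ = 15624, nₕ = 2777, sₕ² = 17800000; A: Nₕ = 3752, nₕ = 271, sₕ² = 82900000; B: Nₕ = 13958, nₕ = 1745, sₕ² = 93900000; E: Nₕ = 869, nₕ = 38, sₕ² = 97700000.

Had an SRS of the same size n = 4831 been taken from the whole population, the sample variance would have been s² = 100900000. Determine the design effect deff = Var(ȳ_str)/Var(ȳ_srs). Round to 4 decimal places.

0.7774

Var(ȳ_str) = Σ Wₕ²(1−fₕ)sₕ²/nₕ with Wₕ = Nₕ/34203:
  D: (15624/34203)²·(1−2777/15624)·17800000/2777 = 1099.7898
  A: (3752/34203)²·(1−271/3752)·82900000/271 = 3415.2594
  B: (13958/34203)²·(1−1745/13958)·93900000/1745 = 7841.2863
  E: (869/34203)²·(1−38/869)·97700000/38 = 1587.0966
  → Var(ȳ_str) = 13943.432.
Var(ȳ_srs) = (1 − 4831/34203)·100900000/4831 = 17935.911.
deff = 13943.432 / 17935.911 = 0.7774.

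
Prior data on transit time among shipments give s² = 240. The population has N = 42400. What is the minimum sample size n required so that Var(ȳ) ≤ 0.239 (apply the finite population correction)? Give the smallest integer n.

981

Without fpc, n₀ = s²/D = 240/0.239 = 1004.1841.
With fpc, (1 − n/N)·s²/n ≤ D requires n ≥ n₀/(1 + n₀/N) = 1004.1841/(1 + 1004.1841/42400) = 980.9516.
Rounding up, n = 981.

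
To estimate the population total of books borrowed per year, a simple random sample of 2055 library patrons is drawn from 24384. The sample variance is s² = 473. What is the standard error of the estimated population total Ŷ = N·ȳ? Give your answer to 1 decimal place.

11194.7

Var(Ŷ) = N²·Var(ȳ) = N²·(1 − n/N)·s²/n.
f = 2055/24384 = 0.08427657; Var(ȳ) = 0.91572343·473/2055 = 0.21077235.
Var(Ŷ) = 24384² · 0.21077235 = 1.2532091 × 10^8.
SE(Ŷ) = √(1.2532091 × 10^8) = 11194.7.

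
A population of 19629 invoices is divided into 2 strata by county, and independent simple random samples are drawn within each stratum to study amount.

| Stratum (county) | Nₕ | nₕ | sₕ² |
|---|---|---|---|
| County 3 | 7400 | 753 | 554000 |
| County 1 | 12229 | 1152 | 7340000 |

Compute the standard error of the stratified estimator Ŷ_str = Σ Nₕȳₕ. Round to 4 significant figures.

948300

Var(Ŷ_str) = Σₕ Nₕ²(1 − fₕ)sₕ²/nₕ.
County 3: 7400²·(1 − 753/7400)·554000/753 = 3.6188634 × 10^10.
County 1: 12229²·(1 − 1152/12229)·7340000/1152 = 8.6309119 × 10^11.
Sum = 8.9927982 × 10^11.
SE = √(8.9927982 × 10^11) = 948300.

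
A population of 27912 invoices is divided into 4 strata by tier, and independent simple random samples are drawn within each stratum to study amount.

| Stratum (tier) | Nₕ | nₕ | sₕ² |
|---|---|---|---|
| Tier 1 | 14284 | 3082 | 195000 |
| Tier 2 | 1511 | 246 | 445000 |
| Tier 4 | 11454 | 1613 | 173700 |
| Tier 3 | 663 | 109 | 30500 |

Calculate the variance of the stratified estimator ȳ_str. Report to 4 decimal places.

Var(ȳ_str) = Σₕ Wₕ²(1 − fₕ)sₕ²/nₕ with Wₕ = Nₕ/N, N = 27912.
Tier 1: Wₕ = 0.51175122; term = 0.51175122²·(1 − 0.21576589)·195000/3082 = 12.994677.
Tier 2: Wₕ = 0.05413442; term = 0.05413442²·(1 − 0.16280609)·445000/246 = 4.4381092.
Tier 4: Wₕ = 0.41036113; term = 0.41036113²·(1 − 0.14082417)·173700/1613 = 15.580448.
Tier 3: Wₕ = 0.02375322; term = 0.02375322²·(1 − 0.16440422)·30500/109 = 0.13192124.
Sum = 33.145155.

33.1452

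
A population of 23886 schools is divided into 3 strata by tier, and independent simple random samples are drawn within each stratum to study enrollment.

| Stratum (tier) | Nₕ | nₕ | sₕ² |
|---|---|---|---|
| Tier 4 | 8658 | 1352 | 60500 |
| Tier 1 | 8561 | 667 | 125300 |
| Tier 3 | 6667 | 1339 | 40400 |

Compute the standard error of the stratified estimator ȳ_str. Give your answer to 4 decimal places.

5.3936

Var(ȳ_str) = Σₕ Wₕ²(1 − fₕ)sₕ²/nₕ with Wₕ = Nₕ/N, N = 23886.
Tier 4: Wₕ = 0.36247174; term = 0.36247174²·(1 − 0.15615616)·60500/1352 = 4.9612267.
Tier 1: Wₕ = 0.35841078; term = 0.35841078²·(1 − 0.07791146)·125300/667 = 22.251536.
Tier 3: Wₕ = 0.27911747; term = 0.27911747²·(1 − 0.20083996)·40400/1339 = 1.8784888.
Sum = 29.091252.
SE = √(29.091252) = 5.3936.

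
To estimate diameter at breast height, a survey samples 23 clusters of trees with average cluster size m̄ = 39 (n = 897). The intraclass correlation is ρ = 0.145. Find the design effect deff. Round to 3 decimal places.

deff = 1 + (39 − 1)·0.145 = 1 + 5.51 = 6.51.

6.510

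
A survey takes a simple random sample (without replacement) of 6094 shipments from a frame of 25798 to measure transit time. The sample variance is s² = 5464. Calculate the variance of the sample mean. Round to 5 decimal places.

0.68482

Under SRS without replacement, Var(ȳ) = (1 − f)·s²/n with f = n/N = 6094/25798 = 0.23621986.
Var(ȳ) = (1 − 0.23621986)·5464/6094 = 0.76378014·0.89661963 = 0.68482026.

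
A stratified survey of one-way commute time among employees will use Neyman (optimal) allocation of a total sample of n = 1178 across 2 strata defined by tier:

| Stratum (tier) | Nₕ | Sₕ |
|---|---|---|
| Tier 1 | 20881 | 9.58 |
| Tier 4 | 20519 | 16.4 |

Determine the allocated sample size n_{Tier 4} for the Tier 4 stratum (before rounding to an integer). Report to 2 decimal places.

Neyman allocation: nₕ = n·NₕSₕ / Σⱼ NⱼSⱼ.
Σ NⱼSⱼ = 20881·9.58 + 20519·16.4 = 536551.58.
n_{Tier 4} = 1178·20519·16.4 / 536551.58 = 738.81.

738.81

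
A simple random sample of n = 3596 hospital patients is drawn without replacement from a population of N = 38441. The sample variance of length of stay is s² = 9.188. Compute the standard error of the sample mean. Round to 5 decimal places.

0.04813

Under SRS without replacement, Var(ȳ) = (1 − f)·s²/n with f = n/N = 3596/38441 = 0.09354595.
Var(ȳ) = (1 − 0.09354595)·9.188/3596 = 0.90645405·0.0025550612 = 0.0023160455.
SE(ȳ) = √(0.0023160455) = 0.04813.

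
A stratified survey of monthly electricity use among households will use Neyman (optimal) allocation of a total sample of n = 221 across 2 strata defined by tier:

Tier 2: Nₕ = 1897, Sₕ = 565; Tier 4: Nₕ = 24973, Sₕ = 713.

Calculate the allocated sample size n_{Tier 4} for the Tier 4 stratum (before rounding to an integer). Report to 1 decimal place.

208.5

Neyman allocation: nₕ = n·NₕSₕ / Σⱼ NⱼSⱼ.
Σ NⱼSⱼ = 1897·565 + 24973·713 = 1.8877554 × 10^7.
n_{Tier 4} = 221·24973·713 / (1.8877554 × 10^7) = 208.5.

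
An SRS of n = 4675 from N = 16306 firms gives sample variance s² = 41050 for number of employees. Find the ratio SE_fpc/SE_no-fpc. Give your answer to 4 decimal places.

0.8446

f = n/N = 4675/16306 = 0.28670428.
SE_no-fpc = √(s²/n) = 2.9632328; SE_fpc = √((1−f)s²/n) = 2.5026527.
Ratio = √(1−f) = 0.84456836.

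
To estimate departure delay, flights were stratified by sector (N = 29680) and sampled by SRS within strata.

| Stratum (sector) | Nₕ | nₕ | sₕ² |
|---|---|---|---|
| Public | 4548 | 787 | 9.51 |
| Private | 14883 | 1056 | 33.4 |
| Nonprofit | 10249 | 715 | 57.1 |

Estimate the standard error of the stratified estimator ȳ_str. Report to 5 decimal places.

0.12838

Var(ȳ_str) = Σₕ Wₕ²(1 − fₕ)sₕ²/nₕ with Wₕ = Nₕ/N, N = 29680.
Public: Wₕ = 0.15323450; term = 0.15323450²·(1 − 0.17304310)·9.51/787 = 2.3463985 × 10^-4.
Private: Wₕ = 0.50144879; term = 0.50144879²·(1 − 0.07095344)·33.4/1056 = 0.0073887879.
Nonprofit: Wₕ = 0.34531671; term = 0.34531671²·(1 − 0.06976290)·57.1/715 = 0.008858474.
Sum = 0.016481902.
SE = √(0.016481902) = 0.12838.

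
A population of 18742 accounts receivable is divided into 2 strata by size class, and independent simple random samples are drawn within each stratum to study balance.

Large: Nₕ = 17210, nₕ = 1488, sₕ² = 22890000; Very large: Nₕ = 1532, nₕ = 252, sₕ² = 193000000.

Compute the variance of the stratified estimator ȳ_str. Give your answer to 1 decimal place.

Var(ȳ_str) = Σₕ Wₕ²(1 − fₕ)sₕ²/nₕ with Wₕ = Nₕ/N, N = 18742.
Large: Wₕ = 0.91825846; term = 0.91825846²·(1 − 0.08646136)·22890000/1488 = 11849.49.
Very large: Wₕ = 0.08174154; term = 0.08174154²·(1 − 0.16449086)·193000000/252 = 4275.5662.
Sum = 16125.056.

16125.1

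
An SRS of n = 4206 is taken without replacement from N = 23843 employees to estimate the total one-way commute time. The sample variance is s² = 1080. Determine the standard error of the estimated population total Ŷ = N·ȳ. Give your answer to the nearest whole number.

10965

Var(Ŷ) = N²·Var(ȳ) = N²·(1 − n/N)·s²/n.
f = 4206/23843 = 0.17640398; Var(ȳ) = 0.82359602·1080/4206 = 0.21147972.
Var(Ŷ) = 23843² · 0.21147972 = 1.2022382 × 10^8.
SE(Ŷ) = √(1.2022382 × 10^8) = 10965.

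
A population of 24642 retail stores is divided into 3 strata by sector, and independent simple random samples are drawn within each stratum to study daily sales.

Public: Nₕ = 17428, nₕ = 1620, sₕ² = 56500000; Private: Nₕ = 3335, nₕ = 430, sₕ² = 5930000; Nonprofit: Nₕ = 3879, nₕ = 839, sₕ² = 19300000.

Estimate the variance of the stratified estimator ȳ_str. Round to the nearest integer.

Var(ȳ_str) = Σₕ Wₕ²(1 − fₕ)sₕ²/nₕ with Wₕ = Nₕ/N, N = 24642.
Public: Wₕ = 0.70724779; term = 0.70724779²·(1 − 0.09295387)·56500000/1620 = 15823.626.
Private: Wₕ = 0.13533804; term = 0.13533804²·(1 − 0.12893553)·5930000/430 = 220.02717.
Nonprofit: Wₕ = 0.15741417; term = 0.15741417²·(1 − 0.21629286)·19300000/839 = 446.72145.
Sum = 16490.375.

16490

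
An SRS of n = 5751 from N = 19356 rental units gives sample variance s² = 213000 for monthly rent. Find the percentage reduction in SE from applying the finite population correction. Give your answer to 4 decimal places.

16.1619

f = n/N = 5751/19356 = 0.29711717.
SE_no-fpc = √(s²/n) = 6.0858062; SE_fpc = √((1−f)s²/n) = 5.1022247.
Ratio = √(1−f) = 0.83838108. Reduction = 100·(1 − 0.83838108) = 16.1619%.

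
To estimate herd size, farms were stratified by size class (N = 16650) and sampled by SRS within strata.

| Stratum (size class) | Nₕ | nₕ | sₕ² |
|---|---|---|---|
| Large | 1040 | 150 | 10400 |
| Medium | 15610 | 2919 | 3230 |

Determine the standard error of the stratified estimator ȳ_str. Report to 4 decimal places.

Var(ȳ_str) = Σₕ Wₕ²(1 − fₕ)sₕ²/nₕ with Wₕ = Nₕ/N, N = 16650.
Large: Wₕ = 0.06246246; term = 0.06246246²·(1 − 0.14423077)·10400/150 = 0.23149251.
Medium: Wₕ = 0.93753754; term = 0.93753754²·(1 − 0.18699552)·3230/2919 = 0.79074909.
Sum = 1.0222416.
SE = √(1.0222416) = 1.0111.

1.0111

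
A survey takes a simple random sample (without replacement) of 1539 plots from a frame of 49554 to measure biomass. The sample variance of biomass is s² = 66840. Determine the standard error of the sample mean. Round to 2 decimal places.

6.49

Under SRS without replacement, Var(ȳ) = (1 − f)·s²/n with f = n/N = 1539/49554 = 0.03105703.
Var(ȳ) = (1 − 0.03105703)·66840/1539 = 0.96894297·43.430799 = 42.081968.
SE(ȳ) = √(42.081968) = 6.49.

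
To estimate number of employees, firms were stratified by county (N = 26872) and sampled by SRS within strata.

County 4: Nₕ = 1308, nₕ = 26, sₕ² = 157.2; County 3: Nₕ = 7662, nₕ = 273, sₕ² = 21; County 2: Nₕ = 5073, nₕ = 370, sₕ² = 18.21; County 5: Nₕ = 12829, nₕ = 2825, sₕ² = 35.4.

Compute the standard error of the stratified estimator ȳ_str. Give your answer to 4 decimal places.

0.1547

Var(ȳ_str) = Σₕ Wₕ²(1 − fₕ)sₕ²/nₕ with Wₕ = Nₕ/N, N = 26872.
County 4: Wₕ = 0.04867520; term = 0.04867520²·(1 − 0.01987768)·157.2/26 = 0.014040255.
County 3: Wₕ = 0.28512950; term = 0.28512950²·(1 − 0.03563038)·21/273 = 0.0060309327.
County 2: Wₕ = 0.18878386; term = 0.18878386²·(1 − 0.07293515)·18.21/370 = 0.0016261031.
County 5: Wₕ = 0.47741143; term = 0.47741143²·(1 − 0.22020422)·35.4/2825 = 0.0022271595.
Sum = 0.02392445.
SE = √(0.02392445) = 0.1547.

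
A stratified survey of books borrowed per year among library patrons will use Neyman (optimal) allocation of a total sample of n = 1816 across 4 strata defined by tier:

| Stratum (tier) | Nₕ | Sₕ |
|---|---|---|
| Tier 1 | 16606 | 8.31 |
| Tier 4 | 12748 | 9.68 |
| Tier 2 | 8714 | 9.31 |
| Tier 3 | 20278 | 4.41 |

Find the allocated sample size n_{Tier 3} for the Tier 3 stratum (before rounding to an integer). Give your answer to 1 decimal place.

Neyman allocation: nₕ = n·NₕSₕ / Σⱼ NⱼSⱼ.
Σ NⱼSⱼ = 16606·8.31 + 12748·9.68 + 8714·9.31 + 20278·4.41 = 431949.82.
n_{Tier 3} = 1816·20278·4.41 / 431949.82 = 376.0.

376.0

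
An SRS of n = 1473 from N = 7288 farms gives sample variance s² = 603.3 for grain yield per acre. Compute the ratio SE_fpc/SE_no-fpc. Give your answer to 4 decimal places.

0.8932

f = n/N = 1473/7288 = 0.20211306.
SE_no-fpc = √(s²/n) = 0.63997836; SE_fpc = √((1−f)s²/n) = 0.57165758.
Ratio = √(1−f) = 0.89324517.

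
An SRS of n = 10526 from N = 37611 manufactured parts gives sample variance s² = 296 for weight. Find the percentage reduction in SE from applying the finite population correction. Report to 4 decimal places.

f = n/N = 10526/37611 = 0.27986493.
SE_no-fpc = √(s²/n) = 0.16769271; SE_fpc = √((1−f)s²/n) = 0.14230533.
Ratio = √(1−f) = 0.84860772. Reduction = 100·(1 − 0.84860772) = 15.1392%.

15.1392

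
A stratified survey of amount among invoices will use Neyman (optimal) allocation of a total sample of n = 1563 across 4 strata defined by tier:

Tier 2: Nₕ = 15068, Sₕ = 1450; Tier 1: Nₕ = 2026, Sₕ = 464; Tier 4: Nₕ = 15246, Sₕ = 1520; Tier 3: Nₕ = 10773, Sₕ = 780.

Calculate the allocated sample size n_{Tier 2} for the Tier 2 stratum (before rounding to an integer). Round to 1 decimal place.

628.1

Neyman allocation: nₕ = n·NₕSₕ / Σⱼ NⱼSⱼ.
Σ NⱼSⱼ = 15068·1450 + 2026·464 + 15246·1520 + 10773·780 = 5.4365524 × 10^7.
n_{Tier 2} = 1563·15068·1450 / (5.4365524 × 10^7) = 628.1.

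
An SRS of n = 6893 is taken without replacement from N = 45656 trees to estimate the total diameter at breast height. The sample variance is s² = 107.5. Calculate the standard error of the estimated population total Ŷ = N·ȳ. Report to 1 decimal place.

Var(Ŷ) = N²·Var(ȳ) = N²·(1 − n/N)·s²/n.
f = 6893/45656 = 0.15097687; Var(ȳ) = 0.84902313·107.5/6893 = 0.013240967.
Var(Ŷ) = 45656² · 0.013240967 = 2.7600403 × 10^7.
SE(Ŷ) = √(2.7600403 × 10^7) = 5253.6.

5253.6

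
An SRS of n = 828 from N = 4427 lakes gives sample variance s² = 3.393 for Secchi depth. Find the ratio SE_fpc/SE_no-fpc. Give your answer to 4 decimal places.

f = n/N = 828/4427 = 0.18703411.
SE_no-fpc = √(s²/n) = 0.064014265; SE_fpc = √((1−f)s²/n) = 0.057718219.
Ratio = √(1−f) = 0.90164621.

0.9016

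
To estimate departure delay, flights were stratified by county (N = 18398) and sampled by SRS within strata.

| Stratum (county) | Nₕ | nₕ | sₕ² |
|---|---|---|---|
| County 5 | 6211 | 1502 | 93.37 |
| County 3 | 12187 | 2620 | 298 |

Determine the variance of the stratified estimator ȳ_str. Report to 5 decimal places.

Var(ȳ_str) = Σₕ Wₕ²(1 − fₕ)sₕ²/nₕ with Wₕ = Nₕ/N, N = 18398.
County 5: Wₕ = 0.33759104; term = 0.33759104²·(1 − 0.24182901)·93.37/1502 = 0.0053713867.
County 3: Wₕ = 0.66240896; term = 0.66240896²·(1 − 0.21498318)·298/2620 = 0.039178367.
Sum = 0.044549754.

0.04455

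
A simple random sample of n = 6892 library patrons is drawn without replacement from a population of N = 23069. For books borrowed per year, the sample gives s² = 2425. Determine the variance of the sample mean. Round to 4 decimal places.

0.2467

Under SRS without replacement, Var(ȳ) = (1 − f)·s²/n with f = n/N = 6892/23069 = 0.29875591.
Var(ȳ) = (1 − 0.29875591)·2425/6892 = 0.70124409·0.35185723 = 0.2467378.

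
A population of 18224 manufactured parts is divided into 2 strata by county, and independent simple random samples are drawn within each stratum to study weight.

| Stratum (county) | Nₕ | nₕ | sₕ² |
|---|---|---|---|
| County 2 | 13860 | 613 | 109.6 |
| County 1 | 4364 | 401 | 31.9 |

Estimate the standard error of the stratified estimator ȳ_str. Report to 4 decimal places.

Var(ȳ_str) = Σₕ Wₕ²(1 − fₕ)sₕ²/nₕ with Wₕ = Nₕ/N, N = 18224.
County 2: Wₕ = 0.76053556; term = 0.76053556²·(1 − 0.04422799)·109.6/613 = 0.098842434.
County 1: Wₕ = 0.23946444; term = 0.23946444²·(1 − 0.09188818)·31.9/401 = 0.0041425495.
Sum = 0.10298498.
SE = √(0.10298498) = 0.3209.

0.3209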